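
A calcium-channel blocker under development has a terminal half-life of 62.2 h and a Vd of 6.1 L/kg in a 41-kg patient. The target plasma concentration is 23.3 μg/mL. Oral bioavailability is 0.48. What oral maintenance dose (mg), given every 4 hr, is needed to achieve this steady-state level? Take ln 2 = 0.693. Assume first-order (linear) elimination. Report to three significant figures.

Vd = 6.1 L/kg × 41 kg = 250.1 L
CL = ln 2 · Vd / t½ = 0.693 × 250.1 / 62.2 = 2.786 L/h
D = CL × Css × τ / F = 2.786 × 23.3 × 4 / 0.48 = 540.9 mg

541 mg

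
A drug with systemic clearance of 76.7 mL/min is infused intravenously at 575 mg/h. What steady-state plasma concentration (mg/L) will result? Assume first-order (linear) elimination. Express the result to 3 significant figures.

CL = 76.7 mL/min = 76.7 × 0.06 = 4.602 L/h
Css = rate / CL = 575 / 4.602 = 124.9 mg/L

125 mg/L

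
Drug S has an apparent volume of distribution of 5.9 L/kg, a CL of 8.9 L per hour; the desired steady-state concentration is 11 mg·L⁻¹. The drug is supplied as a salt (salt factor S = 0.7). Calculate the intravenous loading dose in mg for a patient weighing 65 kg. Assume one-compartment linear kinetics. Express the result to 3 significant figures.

6030 mg

Vd(total) = 65 kg × 5.9 L/kg = 383.5 L
The loading dose fills Vd to the target concentration.
LD = Vd × C / S = 383.5 × 11.00 / 0.7 = 6026 mg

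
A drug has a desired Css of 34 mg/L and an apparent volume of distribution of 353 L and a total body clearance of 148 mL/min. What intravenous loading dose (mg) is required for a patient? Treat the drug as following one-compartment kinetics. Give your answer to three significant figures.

LD = Vd × C = 353.0 × 34.00 = 12000 mg

12000 mg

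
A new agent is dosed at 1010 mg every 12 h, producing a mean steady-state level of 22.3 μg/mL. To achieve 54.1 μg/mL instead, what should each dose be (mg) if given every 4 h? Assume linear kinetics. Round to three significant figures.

With linear kinetics, Css is proportional to dose rate (D/τ) at fixed clearance.
D₂ = D₁ × (Css,target / Css,current) × (τ₂/τ₁) = 1010 × (54.1/22.3) × (4/12) = 816.8 mg

817 mg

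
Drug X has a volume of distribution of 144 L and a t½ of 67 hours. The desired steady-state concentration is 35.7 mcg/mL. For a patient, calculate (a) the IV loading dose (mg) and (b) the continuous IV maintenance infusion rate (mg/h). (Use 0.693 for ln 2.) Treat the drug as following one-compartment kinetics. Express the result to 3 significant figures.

LD = Vd × C = 144.0 × 35.7 = 5141 mg
CL = 0.693 × Vd / t½ = 0.693 × 144.0 / 67 = 1.489 L/h
Infusion rate = CL × Css = 1.489 × 35.7 = 53.16 mg/h

(a) 5140 mg; (b) 53.2 mg/h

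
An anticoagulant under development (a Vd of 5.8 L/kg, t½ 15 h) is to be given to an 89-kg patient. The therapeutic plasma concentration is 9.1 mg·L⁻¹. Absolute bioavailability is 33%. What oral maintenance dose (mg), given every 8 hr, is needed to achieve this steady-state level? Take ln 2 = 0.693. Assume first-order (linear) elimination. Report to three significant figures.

Total Vd = 5.8 × 89 = 516.2 L
CL = 0.693 × Vd / t½ = 0.693 × 516.2 / 15 = 23.85 L/h
D = CL × Css × τ / F = 23.85 × 9.1 × 8 / 0.33 = 5261 mg

5260 mg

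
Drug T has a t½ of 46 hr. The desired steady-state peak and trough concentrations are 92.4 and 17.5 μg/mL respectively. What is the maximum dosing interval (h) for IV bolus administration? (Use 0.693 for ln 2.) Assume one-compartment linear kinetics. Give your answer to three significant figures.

k = 0.693 / t½ = 0.693 / 46 = 0.01507 h⁻¹
Between IV bolus doses, concentration decays as C = C₀·e^(−kτ), so C_peak/C_trough = e^(kτ).
τ_max = ln(C_peak/C_trough) / k = ln(92.4/17.5) / 0.01507 = 1.664 / 0.01507 = 110.4 h

110 h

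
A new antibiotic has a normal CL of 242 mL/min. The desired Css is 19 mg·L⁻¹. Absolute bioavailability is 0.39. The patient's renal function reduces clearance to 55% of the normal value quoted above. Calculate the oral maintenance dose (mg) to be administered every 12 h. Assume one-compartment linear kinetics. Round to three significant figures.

CL = 242 mL/min × 60/1000 = 14.52 L/h
Patient clearance = 0.55 × 14.52 = 7.986 L/h
D = CL × Css × τ / F = 7.986 × 19 × 12 / 0.39 = 4669 mg

4670 mg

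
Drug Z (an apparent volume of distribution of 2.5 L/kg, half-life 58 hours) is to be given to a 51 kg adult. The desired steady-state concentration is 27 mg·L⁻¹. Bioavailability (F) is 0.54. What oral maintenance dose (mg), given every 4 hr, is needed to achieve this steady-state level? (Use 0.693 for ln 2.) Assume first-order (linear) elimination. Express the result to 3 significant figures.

Vd(total) = 51 kg × 2.5 L/kg = 127.5 L
CL = 0.693 × Vd / t½ = 0.693 × 127.5 / 58 = 1.523 L/h
D = CL × Css × τ / F = 1.523 × 27 × 4 / 0.54 = 304.6 mg

305 mg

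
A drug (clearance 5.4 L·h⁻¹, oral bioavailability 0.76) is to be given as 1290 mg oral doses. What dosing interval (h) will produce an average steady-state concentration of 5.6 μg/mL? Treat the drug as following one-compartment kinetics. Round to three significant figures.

F·D/τ = CL·Css → τ = F·D / (CL·Css).
τ = 0.76 × 1290 / (5.4 × 5.6) = 32.42 h

32.4 h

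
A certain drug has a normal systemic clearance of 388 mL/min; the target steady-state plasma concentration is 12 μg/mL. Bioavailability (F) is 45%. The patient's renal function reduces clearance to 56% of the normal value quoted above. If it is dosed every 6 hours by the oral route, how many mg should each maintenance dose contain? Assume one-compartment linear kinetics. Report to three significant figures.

2090 mg

CL = 388 mL/min = 388 × 0.06 = 23.28 L/h
Patient clearance = 0.56 × 23.28 = 13.04 L/h
At steady state, dose per interval replaces the amount cleared in that interval: F·D/τ = CL·Css.
D = CL × Css × τ / F = 13.04 × 12 × 6 / 0.45 = 2086 mg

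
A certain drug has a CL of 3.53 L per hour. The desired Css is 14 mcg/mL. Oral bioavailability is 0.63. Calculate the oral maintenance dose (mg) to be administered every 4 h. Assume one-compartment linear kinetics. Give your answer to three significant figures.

314 mg

At steady state, dose per interval replaces the amount cleared in that interval: F·D/τ = CL·Css.
D = CL × Css × τ / F = 3.530 × 14 × 4 / 0.63 = 313.8 mg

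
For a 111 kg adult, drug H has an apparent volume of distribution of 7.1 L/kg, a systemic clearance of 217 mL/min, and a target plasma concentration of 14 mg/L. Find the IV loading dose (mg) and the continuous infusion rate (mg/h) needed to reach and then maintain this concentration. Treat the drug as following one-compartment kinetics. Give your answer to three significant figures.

(a) 11000 mg; (b) 182 mg/h

Vd(total) = 111 kg × 7.1 L/kg = 788.1 L
Loading: fill Vd to C_target → 788.1 L × 14 mg/L = 11030 mg
CL = 217 mL/min × 60/1000 = 13.02 L/h
Infusion rate = 13.02 L/h × 14 mg/L = 182.3 mg/h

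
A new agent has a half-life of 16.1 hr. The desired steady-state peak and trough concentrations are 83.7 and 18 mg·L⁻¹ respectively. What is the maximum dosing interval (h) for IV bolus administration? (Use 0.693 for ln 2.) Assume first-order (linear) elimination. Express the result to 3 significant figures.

k = 0.693 / t½ = 0.693 / 16.1 = 0.04304 h⁻¹
Between IV bolus doses, concentration decays as C = C₀·e^(−kτ), so C_peak/C_trough = e^(kτ).
τ_max = ln(C_peak/C_trough) / k = ln(83.7/18) / 0.04304 = 1.537 / 0.04304 = 35.71 h

35.7 h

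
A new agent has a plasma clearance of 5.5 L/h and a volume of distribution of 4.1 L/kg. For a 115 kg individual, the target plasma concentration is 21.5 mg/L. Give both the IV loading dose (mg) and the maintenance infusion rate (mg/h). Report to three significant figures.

(a) 10100 mg; (b) 118 mg/h

Vd(total) = 115 kg × 4.1 L/kg = 471.5 L
Loading: fill Vd to C_target → 471.5 L × 21.5 mg/L = 10140 mg
Maintenance: replace elimination → rate = CL × Css = 5.500 × 21.5 = 118.3 mg/h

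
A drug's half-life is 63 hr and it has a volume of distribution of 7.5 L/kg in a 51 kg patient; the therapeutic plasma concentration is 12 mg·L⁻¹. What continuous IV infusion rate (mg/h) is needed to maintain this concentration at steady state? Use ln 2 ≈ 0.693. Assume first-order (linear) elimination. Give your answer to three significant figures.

Vd = 7.5 L/kg × 51 kg = 382.5 L
k = 0.693/63 = 0.01100 h⁻¹, so CL = k·Vd = 0.01100 × 382.5 = 4.208 L/h
Infusion rate = CL × Css = 4.208 × 12 = 50.50 mg/h

50.5 mg/h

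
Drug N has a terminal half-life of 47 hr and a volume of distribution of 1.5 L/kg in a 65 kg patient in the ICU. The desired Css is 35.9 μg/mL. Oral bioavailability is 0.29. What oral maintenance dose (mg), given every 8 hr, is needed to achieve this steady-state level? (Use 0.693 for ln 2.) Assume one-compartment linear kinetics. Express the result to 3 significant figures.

Vd(total) = 65 kg × 1.5 L/kg = 97.50 L
CL = ln 2 · Vd / t½ = 0.693 × 97.50 / 47 = 1.438 L/h
D = CL × Css × τ / F = 1.438 × 35.9 × 8 / 0.29 = 1424 mg

1420 mg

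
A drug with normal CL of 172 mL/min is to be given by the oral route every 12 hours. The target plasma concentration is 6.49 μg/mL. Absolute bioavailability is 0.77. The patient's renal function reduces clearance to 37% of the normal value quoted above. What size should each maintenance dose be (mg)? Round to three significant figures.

386 mg

Convert clearance: 172 mL/min × 60 min/h ÷ 1000 mL/L = 10.32 L/h
Patient clearance = 0.37 × 10.32 = 3.818 L/h
D = CL × Css × τ / F = 3.818 × 6.49 × 12 / 0.77 = 386.2 mg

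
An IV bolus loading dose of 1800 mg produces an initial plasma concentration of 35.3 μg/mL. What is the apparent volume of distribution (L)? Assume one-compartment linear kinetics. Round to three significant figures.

Immediately after an IV bolus, C₀ = Dose / Vd, so Vd = Dose / C₀.
Vd = 1800 / 35.3 = 50.99 L

51.0 L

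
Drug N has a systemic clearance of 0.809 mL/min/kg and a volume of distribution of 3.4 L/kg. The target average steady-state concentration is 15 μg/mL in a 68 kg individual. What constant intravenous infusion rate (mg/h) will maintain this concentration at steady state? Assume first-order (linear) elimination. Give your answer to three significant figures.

CL = 0.809 mL/min/kg × 68 kg = 55.01 mL/min = 55.01 × 60/1000 = 3.301 L/h
Infusion rate = CL · Css = 3.301 L/h × 15 mg/L = 49.52 mg/h

49.5 mg/h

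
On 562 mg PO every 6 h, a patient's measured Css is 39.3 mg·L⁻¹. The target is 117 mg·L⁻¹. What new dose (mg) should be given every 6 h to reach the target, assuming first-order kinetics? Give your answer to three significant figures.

With linear kinetics, Css is proportional to dose rate (D/τ) at fixed clearance.
D₂ = D₁ × (Css,target / Css,current) = 562 × 117/39.3 = 1673 mg

1670 mg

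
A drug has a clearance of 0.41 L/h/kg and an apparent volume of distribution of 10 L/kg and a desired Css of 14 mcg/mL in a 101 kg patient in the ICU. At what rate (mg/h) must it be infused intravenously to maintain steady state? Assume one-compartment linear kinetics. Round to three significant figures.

580 mg/h

CL = 0.41 L/h/kg × 101 kg = 41.41 L/h
At steady state, infusion rate equals elimination rate: rate in = CL × Css.
Infusion rate = CL · Css = 41.41 L/h × 14 mg/L = 579.7 mg/h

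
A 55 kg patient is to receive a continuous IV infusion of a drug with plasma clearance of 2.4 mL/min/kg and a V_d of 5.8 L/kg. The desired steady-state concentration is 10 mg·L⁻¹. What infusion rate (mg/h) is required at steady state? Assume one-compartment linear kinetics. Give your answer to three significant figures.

CL = 2.4 mL/min/kg × 55 kg = 132.0 mL/min = 132.0 × 60/1000 = 7.920 L/h
R₀ = 7.920 × 10 = 79.20 mg/h

79.2 mg/h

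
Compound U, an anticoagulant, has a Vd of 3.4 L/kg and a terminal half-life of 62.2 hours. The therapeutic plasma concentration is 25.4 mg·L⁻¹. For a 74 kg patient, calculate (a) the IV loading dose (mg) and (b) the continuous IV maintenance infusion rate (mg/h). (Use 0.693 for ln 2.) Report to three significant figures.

Total Vd = 3.4 × 74 = 251.6 L
LD = Vd × C = 251.6 × 25.4 = 6391 mg
CL = 0.693 × Vd / t½ = 0.693 × 251.6 / 62.2 = 2.803 L/h
Infusion rate = CL × Css = 2.803 × 25.4 = 71.20 mg/h

(a) 6390 mg; (b) 71.2 mg/h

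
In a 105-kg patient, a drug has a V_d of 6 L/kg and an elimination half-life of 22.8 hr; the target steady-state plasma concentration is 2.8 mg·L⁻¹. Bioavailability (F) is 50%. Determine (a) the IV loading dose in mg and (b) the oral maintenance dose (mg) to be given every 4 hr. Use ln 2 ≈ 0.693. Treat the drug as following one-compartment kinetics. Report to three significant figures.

(a) 1760 mg; (b) 429 mg

Vd = 6 L/kg × 105 kg = 630.0 L
LD = Vd × C = 630.0 × 2.8 = 1764 mg
CL = 0.693 × Vd / t½ = 0.693 × 630.0 / 22.8 = 19.15 L/h
D = CL × Css × τ / F = 19.15 × 2.8 × 4 / 0.5 = 429.0 mg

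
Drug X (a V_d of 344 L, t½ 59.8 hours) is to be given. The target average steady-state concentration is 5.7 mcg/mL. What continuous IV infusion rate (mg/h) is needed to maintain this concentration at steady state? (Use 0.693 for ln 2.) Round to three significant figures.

22.7 mg/h

k = 0.693/59.8 = 0.01159 h⁻¹, so CL = k·Vd = 0.01159 × 344.0 = 3.987 L/h
Infusion rate = CL × Css = 3.987 × 5.7 = 22.73 mg/h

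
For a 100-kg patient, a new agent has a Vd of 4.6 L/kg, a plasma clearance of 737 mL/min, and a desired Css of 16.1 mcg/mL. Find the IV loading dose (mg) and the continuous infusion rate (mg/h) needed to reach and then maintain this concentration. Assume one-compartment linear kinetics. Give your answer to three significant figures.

Vd(total) = 100 kg × 4.6 L/kg = 460.0 L
Loading dose = Vd × C = 460.0 × 16.1 = 7406 mg
CL = 737 mL/min = 737 × 0.06 = 44.22 L/h
Maintenance infusion rate = CL × Css = 44.22 × 16.1 = 711.9 mg/h

(a) 7410 mg; (b) 712 mg/h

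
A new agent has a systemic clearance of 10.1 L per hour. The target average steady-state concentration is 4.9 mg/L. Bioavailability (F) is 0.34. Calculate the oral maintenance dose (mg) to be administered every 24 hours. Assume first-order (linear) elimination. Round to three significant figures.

D = CL × Css × τ / F = 10.10 × 4.9 × 24 / 0.34 = 3493 mg

3490 mg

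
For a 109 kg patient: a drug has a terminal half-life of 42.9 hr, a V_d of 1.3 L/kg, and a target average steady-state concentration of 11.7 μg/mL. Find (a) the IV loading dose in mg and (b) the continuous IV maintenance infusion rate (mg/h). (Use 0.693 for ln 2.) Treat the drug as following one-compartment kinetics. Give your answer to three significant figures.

Total Vd = 1.3 × 109 = 141.7 L
LD = Vd × C = 141.7 × 11.7 = 1658 mg
CL = 0.693 × Vd / t½ = 0.693 × 141.7 / 42.9 = 2.289 L/h
Infusion rate = CL × Css = 2.289 × 11.7 = 26.78 mg/h

(a) 1660 mg; (b) 26.8 mg/h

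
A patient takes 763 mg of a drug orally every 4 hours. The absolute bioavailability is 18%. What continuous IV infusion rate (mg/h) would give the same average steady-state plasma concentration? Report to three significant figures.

Equivalent systemic input: infusion rate = F·D/τ.
Rate = 0.18 × 763 / 4 = 34.34 mg/h

34.3 mg/h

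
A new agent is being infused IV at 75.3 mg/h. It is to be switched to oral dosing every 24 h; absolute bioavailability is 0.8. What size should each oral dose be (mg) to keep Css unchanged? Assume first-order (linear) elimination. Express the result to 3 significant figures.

2260 mg

To maintain the same Css, the systemic dosing rate must be unchanged: F·D/τ = infusion rate.
D = rate × τ / F = 75.3 × 24 / 0.8 = 2259 mg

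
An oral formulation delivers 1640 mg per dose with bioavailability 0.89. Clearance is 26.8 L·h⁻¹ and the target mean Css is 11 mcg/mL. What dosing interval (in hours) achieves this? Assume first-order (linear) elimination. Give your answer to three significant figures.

4.95 h

F·D/τ = CL·Css → τ = F·D / (CL·Css).
τ = 0.89 × 1640 / (26.8 × 11) = 4.951 h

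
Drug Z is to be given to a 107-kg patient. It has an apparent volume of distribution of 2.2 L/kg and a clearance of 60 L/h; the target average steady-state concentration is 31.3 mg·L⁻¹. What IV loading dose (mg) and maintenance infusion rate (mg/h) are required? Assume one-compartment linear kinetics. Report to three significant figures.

Vd = 2.2 L/kg × 107 kg = 235.4 L
Loading dose = Vd × C = 235.4 × 31.3 = 7368 mg
Maintenance infusion rate = CL × Css = 60.00 × 31.3 = 1878 mg/h

(a) 7370 mg; (b) 1880 mg/h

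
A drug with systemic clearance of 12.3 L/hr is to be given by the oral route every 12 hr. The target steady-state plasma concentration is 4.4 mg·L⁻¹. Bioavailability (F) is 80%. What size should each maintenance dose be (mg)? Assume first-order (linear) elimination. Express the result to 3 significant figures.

812 mg

At steady state, dose per interval replaces the amount cleared in that interval: F·D/τ = CL·Css.
D = CL × Css × τ / F = 12.30 × 4.4 × 12 / 0.8 = 811.8 mg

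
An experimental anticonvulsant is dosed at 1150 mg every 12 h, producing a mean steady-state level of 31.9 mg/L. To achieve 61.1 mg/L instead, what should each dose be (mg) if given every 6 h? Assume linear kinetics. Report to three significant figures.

With linear kinetics, Css is proportional to dose rate (D/τ) at fixed clearance.
D₂ = D₁ × (Css,target / Css,current) × (τ₂/τ₁) = 1150 × (61.1/31.9) × (6/12) = 1101 mg

1100 mg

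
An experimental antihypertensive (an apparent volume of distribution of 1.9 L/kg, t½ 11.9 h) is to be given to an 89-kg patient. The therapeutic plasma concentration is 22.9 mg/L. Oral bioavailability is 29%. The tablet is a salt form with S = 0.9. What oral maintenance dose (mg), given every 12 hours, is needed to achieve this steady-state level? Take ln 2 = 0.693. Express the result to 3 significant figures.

Vd(total) = 89 kg × 1.9 L/kg = 169.1 L
k = 0.693/11.9 = 0.05824 h⁻¹, so CL = k·Vd = 0.05824 × 169.1 = 9.848 L/h
D = CL × Css × τ / F / S = 9.848 × 22.9 × 12 / 0.29 / 0.9 = 10370 mg

10400 mg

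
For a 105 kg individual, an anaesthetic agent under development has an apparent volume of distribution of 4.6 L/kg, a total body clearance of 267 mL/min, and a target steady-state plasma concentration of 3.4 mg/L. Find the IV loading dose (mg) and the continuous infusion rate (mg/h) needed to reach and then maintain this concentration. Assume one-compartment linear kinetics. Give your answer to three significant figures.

(a) 1640 mg; (b) 54.5 mg/h

Vd(total) = 105 kg × 4.6 L/kg = 483.0 L
Loading: fill Vd to C_target → 483.0 L × 3.4 mg/L = 1642 mg
Convert clearance: 267 mL/min × 60 min/h ÷ 1000 mL/L = 16.02 L/h
Infusion rate = 16.02 L/h × 3.4 mg/L = 54.47 mg/h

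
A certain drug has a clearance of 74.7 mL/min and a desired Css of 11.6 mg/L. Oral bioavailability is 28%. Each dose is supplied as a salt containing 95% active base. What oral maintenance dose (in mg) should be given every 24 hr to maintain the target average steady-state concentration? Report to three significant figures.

CL = 74.7 mL/min = 74.7 × 0.06 = 4.482 L/h
D = CL × Css × τ / F / S = 4.482 × 11.6 × 24 / 0.28 / 0.95 = 4691 mg

4690 mg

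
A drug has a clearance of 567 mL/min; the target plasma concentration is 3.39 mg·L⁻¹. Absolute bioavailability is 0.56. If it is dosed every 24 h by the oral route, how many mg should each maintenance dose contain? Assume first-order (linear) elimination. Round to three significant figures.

4940 mg

Convert clearance: 567 mL/min × 60 min/h ÷ 1000 mL/L = 34.02 L/h
D = CL × Css × τ / F = 34.02 × 3.39 × 24 / 0.56 = 4943 mg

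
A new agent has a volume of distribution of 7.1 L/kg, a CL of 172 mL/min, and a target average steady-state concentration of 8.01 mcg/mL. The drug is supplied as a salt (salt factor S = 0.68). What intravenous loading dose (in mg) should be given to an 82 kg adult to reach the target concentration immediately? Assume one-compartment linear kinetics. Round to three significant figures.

Total Vd = 7.1 × 82 = 582.2 L
LD = Vd × C / S = 582.2 × 8.010 / 0.68 = 6858 mg

6860 mg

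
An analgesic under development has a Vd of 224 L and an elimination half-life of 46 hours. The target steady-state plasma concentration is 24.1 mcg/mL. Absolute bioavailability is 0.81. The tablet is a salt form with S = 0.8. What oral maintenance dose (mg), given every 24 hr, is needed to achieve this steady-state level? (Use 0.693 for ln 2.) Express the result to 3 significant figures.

3010 mg

CL = ln 2 · Vd / t½ = 0.693 × 224.0 / 46 = 3.375 L/h
D = CL × Css × τ / F / S = 3.375 × 24.1 × 24 / 0.81 / 0.8 = 3013 mg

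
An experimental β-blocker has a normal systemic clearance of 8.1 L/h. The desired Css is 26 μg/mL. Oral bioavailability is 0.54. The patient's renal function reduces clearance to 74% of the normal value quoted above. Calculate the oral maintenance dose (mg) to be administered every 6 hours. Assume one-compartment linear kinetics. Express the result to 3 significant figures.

1730 mg

Patient clearance = 0.74 × 8.100 = 5.994 L/h
D = CL × Css × τ / F = 5.994 × 26 × 6 / 0.54 = 1732 mg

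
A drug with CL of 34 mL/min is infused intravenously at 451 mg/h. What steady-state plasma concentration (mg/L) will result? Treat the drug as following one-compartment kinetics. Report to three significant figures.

221 mg/L

Convert clearance: 34 mL/min × 60 min/h ÷ 1000 mL/L = 2.040 L/h
Css = rate / CL = 451 / 2.040 = 221.1 mg/L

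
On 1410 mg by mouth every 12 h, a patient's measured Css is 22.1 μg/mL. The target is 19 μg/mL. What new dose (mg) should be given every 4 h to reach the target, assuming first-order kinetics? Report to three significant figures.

With linear kinetics, Css is proportional to dose rate (D/τ) at fixed clearance.
D₂ = D₁ × (Css,target / Css,current) × (τ₂/τ₁) = 1410 × (19/22.1) × (4/12) = 404.1 mg

404 mg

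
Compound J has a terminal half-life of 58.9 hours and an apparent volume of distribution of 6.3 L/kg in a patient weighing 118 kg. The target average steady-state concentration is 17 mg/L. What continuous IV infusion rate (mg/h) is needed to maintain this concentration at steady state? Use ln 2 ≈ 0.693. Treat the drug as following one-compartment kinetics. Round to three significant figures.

Vd = 6.3 L/kg × 118 kg = 743.4 L
CL = 0.693 × Vd / t½ = 0.693 × 743.4 / 58.9 = 8.747 L/h
Infusion rate = CL × Css = 8.747 × 17 = 148.7 mg/h

149 mg/h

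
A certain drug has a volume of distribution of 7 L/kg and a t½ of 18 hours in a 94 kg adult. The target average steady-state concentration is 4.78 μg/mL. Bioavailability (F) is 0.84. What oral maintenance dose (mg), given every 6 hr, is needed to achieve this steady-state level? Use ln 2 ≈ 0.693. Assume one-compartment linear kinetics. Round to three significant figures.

Vd = 7 L/kg × 94 kg = 658.0 L
k = 0.693/18 = 0.03850 h⁻¹, so CL = k·Vd = 0.03850 × 658.0 = 25.33 L/h
D = CL × Css × τ / F = 25.33 × 4.78 × 6 / 0.84 = 864.8 mg

865 mg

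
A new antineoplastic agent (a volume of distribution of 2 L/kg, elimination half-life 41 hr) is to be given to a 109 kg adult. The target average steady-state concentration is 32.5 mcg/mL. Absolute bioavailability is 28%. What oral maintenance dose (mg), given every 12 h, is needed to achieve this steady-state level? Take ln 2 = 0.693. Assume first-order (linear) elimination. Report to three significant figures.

Vd(total) = 109 kg × 2 L/kg = 218.0 L
CL = 0.693 × Vd / t½ = 0.693 × 218.0 / 41 = 3.685 L/h
D = CL × Css × τ / F = 3.685 × 32.5 × 12 / 0.28 = 5133 mg

5130 mg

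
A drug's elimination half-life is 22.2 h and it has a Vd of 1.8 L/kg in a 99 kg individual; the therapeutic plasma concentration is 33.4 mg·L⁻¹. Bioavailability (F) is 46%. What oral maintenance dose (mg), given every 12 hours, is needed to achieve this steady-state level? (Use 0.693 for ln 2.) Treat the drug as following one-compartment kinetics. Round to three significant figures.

4850 mg

Total Vd = 1.8 × 99 = 178.2 L
CL = ln 2 · Vd / t½ = 0.693 × 178.2 / 22.2 = 5.563 L/h
D = CL × Css × τ / F = 5.563 × 33.4 × 12 / 0.46 = 4847 mg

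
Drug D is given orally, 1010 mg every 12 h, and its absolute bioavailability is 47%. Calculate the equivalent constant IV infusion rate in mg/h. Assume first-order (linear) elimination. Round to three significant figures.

39.6 mg/h

Equivalent systemic input: infusion rate = F·D/τ.
Rate = 0.47 × 1010 / 12 = 39.56 mg/h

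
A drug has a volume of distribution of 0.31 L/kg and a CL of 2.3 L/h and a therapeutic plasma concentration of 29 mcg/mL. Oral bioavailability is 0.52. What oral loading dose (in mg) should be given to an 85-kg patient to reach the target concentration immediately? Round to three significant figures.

1470 mg

Vd(total) = 85 kg × 0.31 L/kg = 26.35 L
LD is governed by Vd — clearance does not enter the loading-dose calculation.
LD = Vd × C / F = 26.35 × 29.00 / 0.52 = 1470 mg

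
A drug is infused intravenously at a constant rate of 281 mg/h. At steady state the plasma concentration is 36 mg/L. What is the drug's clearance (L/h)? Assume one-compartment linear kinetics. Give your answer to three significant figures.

At steady state, infusion rate = CL × Css, so CL = rate / Css.
CL = 281 / 36 = 7.806 L/h

7.81 L/h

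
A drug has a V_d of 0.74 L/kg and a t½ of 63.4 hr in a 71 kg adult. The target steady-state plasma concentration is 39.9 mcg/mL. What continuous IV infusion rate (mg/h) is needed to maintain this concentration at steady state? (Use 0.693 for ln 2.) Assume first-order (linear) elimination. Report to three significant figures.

22.9 mg/h

Vd(total) = 71 kg × 0.74 L/kg = 52.54 L
CL = 0.693 × Vd / t½ = 0.693 × 52.54 / 63.4 = 0.5743 L/h
Infusion rate = CL × Css = 0.5743 × 39.9 = 22.91 mg/h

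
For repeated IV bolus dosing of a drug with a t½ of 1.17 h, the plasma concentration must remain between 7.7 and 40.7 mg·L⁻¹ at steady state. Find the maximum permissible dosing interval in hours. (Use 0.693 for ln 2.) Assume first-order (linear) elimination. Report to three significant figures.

2.81 h

k = 0.693 / t½ = 0.693 / 1.17 = 0.5923 h⁻¹
Between IV bolus doses, concentration decays as C = C₀·e^(−kτ), so C_peak/C_trough = e^(kτ).
τ_max = ln(C_peak/C_trough) / k = ln(40.7/7.7) / 0.5923 = 1.665 / 0.5923 = 2.811 h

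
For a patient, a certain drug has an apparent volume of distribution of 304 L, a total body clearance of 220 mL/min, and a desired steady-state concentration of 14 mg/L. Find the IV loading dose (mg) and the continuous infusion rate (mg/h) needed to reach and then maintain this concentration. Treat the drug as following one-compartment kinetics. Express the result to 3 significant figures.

(a) 4260 mg; (b) 185 mg/h

Loading dose = Vd × C = 304.0 × 14 = 4256 mg
CL = 220 mL/min = 220 × 0.06 = 13.20 L/h
Infusion rate = 13.20 L/h × 14 mg/L = 184.8 mg/h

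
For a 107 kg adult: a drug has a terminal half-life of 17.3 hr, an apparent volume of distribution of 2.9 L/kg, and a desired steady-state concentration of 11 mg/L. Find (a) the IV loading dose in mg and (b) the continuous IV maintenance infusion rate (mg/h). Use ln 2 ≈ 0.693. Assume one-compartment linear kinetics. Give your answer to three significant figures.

Vd = 2.9 L/kg × 107 kg = 310.3 L
LD = Vd × C = 310.3 × 11 = 3413 mg
CL = 0.693 × Vd / t½ = 0.693 × 310.3 / 17.3 = 12.43 L/h
Infusion rate = CL × Css = 12.43 × 11 = 136.7 mg/h

(a) 3410 mg; (b) 137 mg/h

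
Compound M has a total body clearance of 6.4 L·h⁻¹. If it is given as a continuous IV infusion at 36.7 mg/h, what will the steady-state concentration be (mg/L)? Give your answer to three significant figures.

5.73 mg/L

Css = rate / CL = 36.7 / 6.400 = 5.734 mg/L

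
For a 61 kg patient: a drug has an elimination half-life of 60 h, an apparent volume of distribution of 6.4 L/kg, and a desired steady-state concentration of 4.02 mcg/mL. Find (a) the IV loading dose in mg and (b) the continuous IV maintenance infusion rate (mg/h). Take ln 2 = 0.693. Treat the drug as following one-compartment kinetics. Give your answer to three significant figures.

Vd(total) = 61 kg × 6.4 L/kg = 390.4 L
LD = Vd × C = 390.4 × 4.02 = 1569 mg
CL = 0.693 × Vd / t½ = 0.693 × 390.4 / 60 = 4.509 L/h
Infusion rate = CL × Css = 4.509 × 4.02 = 18.13 mg/h

(a) 1570 mg; (b) 18.1 mg/h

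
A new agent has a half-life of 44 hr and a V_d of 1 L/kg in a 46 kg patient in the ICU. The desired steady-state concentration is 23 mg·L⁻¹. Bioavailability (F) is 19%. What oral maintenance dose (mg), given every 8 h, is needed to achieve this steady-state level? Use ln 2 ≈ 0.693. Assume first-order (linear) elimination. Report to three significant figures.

Vd = 1 L/kg × 46 kg = 46.00 L
k = 0.693/44 = 0.01575 h⁻¹, so CL = k·Vd = 0.01575 × 46.00 = 0.7245 L/h
D = CL × Css × τ / F = 0.7245 × 23 × 8 / 0.19 = 701.6 mg

702 mg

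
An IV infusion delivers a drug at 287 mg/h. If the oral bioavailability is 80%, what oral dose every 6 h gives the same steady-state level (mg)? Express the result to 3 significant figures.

To maintain the same Css, the systemic dosing rate must be unchanged: F·D/τ = infusion rate.
D = rate × τ / F = 287 × 6 / 0.8 = 2153 mg

2150 mg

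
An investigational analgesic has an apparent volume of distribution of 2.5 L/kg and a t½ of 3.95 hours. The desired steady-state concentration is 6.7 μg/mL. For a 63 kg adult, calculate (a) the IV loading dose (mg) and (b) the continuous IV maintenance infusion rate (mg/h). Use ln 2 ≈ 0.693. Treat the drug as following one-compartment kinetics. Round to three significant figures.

(a) 1060 mg; (b) 185 mg/h

Total Vd = 2.5 × 63 = 157.5 L
LD = Vd × C = 157.5 × 6.7 = 1055 mg
CL = 0.693 × Vd / t½ = 0.693 × 157.5 / 3.95 = 27.63 L/h
Infusion rate = CL × Css = 27.63 × 6.7 = 185.1 mg/h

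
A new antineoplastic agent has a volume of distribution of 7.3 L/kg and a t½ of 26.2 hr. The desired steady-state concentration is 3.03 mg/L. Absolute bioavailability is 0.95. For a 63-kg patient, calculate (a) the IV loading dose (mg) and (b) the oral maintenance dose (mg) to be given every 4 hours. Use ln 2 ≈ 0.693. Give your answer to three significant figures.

(a) 1390 mg; (b) 155 mg

Vd(total) = 63 kg × 7.3 L/kg = 459.9 L
LD = Vd × C = 459.9 × 3.03 = 1393 mg
CL = 0.693 × Vd / t½ = 0.693 × 459.9 / 26.2 = 12.16 L/h
D = CL × Css × τ / F = 12.16 × 3.03 × 4 / 0.95 = 155.1 mg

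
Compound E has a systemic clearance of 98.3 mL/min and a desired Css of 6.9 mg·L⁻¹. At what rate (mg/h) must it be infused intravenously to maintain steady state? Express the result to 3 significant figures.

40.7 mg/h

CL = 98.3 mL/min × 60/1000 = 5.898 L/h
Rate = CL × Css = 5.898 × 6.9 = 40.70 mg/h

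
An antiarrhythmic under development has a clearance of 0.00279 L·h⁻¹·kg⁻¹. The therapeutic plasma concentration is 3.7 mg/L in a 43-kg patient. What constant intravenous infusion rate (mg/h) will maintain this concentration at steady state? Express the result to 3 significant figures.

CL = 0.00279 L·h⁻¹·kg⁻¹ × 43 kg = 0.1200 L/h
At steady state, infusion rate equals elimination rate: rate in = CL × Css.
Rate = CL × Css = 0.1200 × 3.7 = 0.4440 mg/h

0.444 mg/h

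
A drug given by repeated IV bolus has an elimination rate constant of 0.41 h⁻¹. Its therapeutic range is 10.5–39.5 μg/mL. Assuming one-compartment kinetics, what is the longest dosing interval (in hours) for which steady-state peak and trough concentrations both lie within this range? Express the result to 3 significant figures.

Between IV bolus doses, concentration decays as C = C₀·e^(−kτ), so C_peak/C_trough = e^(kτ).
τ_max = ln(C_peak/C_trough) / k = ln(39.5/10.5) / 0.4100 = 1.325 / 0.4100 = 3.232 h

3.23 h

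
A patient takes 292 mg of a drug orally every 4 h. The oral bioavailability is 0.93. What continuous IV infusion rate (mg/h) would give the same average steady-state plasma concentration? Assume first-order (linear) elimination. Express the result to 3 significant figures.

Equivalent systemic input: infusion rate = F·D/τ.
Rate = 0.93 × 292 / 4 = 67.89 mg/h

67.9 mg/h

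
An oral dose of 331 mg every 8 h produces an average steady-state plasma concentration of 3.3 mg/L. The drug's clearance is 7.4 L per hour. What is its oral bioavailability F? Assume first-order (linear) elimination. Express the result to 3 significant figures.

0.590

F·D/τ = CL·Css at steady state → F = CL·Css·τ / D.
F = 7.4 × 3.3 × 8 / 331 = 0.590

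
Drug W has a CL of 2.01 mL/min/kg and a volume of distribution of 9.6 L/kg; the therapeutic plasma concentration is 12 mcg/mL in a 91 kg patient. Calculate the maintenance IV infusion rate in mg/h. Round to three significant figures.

132 mg/h

CL = 2.01 mL/min/kg × 91 kg = 182.9 mL/min = 182.9 × 60/1000 = 10.97 L/h
At steady state, infusion rate equals elimination rate: rate in = CL × Css.
Rate = CL × Css = 10.97 × 12 = 131.6 mg/h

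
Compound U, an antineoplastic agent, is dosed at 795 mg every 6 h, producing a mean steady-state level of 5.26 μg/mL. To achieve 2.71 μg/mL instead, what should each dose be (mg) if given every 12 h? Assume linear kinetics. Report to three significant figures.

For first-order elimination, Css ∝ F·D/(CL·τ); F and CL are unchanged, so Css ∝ D/τ.
D₂ = D₁ × (Css,target / Css,current) × (τ₂/τ₁) = 795 × (2.71/5.26) × (12/6) = 819.2 mg

819 mg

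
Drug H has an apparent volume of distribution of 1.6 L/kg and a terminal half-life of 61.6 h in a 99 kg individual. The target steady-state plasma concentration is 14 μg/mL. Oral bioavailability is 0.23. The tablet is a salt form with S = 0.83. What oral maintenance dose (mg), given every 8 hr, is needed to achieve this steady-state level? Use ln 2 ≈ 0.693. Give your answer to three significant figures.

1050 mg

Total Vd = 1.6 × 99 = 158.4 L
CL = 0.693 × Vd / t½ = 0.693 × 158.4 / 61.6 = 1.782 L/h
D = CL × Css × τ / F / S = 1.782 × 14 × 8 / 0.23 / 0.83 = 1045 mg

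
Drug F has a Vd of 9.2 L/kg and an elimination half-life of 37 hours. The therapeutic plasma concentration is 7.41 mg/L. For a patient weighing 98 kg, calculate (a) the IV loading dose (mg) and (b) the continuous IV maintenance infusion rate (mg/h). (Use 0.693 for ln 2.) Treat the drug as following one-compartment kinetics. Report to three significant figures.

(a) 6680 mg; (b) 125 mg/h

Total Vd = 9.2 × 98 = 901.6 L
LD = Vd × C = 901.6 × 7.41 = 6681 mg
CL = 0.693 × Vd / t½ = 0.693 × 901.6 / 37 = 16.89 L/h
Infusion rate = CL × Css = 16.89 × 7.41 = 125.2 mg/h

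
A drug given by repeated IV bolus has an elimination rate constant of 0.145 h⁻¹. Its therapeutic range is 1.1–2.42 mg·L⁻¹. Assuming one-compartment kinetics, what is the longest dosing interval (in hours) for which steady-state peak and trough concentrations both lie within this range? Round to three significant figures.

Between IV bolus doses, concentration decays as C = C₀·e^(−kτ), so C_peak/C_trough = e^(kτ).
τ_max = ln(C_peak/C_trough) / k = ln(2.42/1.1) / 0.1450 = 0.7885 / 0.1450 = 5.438 h

5.44 h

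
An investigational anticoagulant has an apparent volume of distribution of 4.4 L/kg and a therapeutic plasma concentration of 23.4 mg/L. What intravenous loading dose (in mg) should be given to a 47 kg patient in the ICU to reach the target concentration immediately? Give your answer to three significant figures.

4840 mg

Total Vd = 4.4 × 47 = 206.8 L
The loading dose fills Vd to the target concentration.
LD = Vd × C = 206.8 × 23.40 = 4839 mg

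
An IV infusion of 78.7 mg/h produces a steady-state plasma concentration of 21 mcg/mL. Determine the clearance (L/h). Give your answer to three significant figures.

At steady state, infusion rate = CL × Css, so CL = rate / Css.
CL = 78.7 / 21 = 3.748 L/h

3.75 L/h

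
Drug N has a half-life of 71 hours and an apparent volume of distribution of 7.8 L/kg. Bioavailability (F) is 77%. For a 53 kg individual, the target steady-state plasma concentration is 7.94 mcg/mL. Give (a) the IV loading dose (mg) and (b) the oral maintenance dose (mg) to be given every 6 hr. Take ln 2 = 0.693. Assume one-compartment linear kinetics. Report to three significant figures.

Vd = 7.8 L/kg × 53 kg = 413.4 L
LD = Vd × C = 413.4 × 7.94 = 3282 mg
CL = 0.693 × Vd / t½ = 0.693 × 413.4 / 71 = 4.035 L/h
D = CL × Css × τ / F = 4.035 × 7.94 × 6 / 0.77 = 249.6 mg

(a) 3280 mg; (b) 250 mg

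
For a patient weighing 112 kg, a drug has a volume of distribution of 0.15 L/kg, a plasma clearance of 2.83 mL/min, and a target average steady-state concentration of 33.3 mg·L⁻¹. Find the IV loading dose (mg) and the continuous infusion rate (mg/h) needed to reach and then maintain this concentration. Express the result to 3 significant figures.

(a) 559 mg; (b) 5.65 mg/h

Vd(total) = 112 kg × 0.15 L/kg = 16.80 L
Loading dose = Vd × C = 16.80 × 33.3 = 559.4 mg
CL = 2.83 mL/min × 60/1000 = 0.1698 L/h
Maintenance infusion rate = CL × Css = 0.1698 × 33.3 = 5.654 mg/h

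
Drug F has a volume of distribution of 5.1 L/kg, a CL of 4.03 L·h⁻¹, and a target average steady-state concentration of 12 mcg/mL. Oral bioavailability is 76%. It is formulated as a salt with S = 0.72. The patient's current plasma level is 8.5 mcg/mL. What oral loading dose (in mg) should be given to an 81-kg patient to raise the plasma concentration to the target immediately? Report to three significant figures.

2640 mg

Vd = 5.1 L/kg × 81 kg = 413.1 L
Concentration deficit ΔC = 12 − 8.5 = 3.500 mg/L
LD = Vd × ΔC / F / S = 413.1 × 3.500 / 0.76 / 0.72 = 2642 mg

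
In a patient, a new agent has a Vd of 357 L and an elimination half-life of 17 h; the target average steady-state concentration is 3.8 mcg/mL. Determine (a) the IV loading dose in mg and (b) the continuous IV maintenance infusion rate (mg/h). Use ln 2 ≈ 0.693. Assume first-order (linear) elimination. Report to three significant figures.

LD = Vd × C = 357.0 × 3.8 = 1357 mg
CL = 0.693 × Vd / t½ = 0.693 × 357.0 / 17 = 14.55 L/h
Infusion rate = CL × Css = 14.55 × 3.8 = 55.29 mg/h

(a) 1360 mg; (b) 55.3 mg/h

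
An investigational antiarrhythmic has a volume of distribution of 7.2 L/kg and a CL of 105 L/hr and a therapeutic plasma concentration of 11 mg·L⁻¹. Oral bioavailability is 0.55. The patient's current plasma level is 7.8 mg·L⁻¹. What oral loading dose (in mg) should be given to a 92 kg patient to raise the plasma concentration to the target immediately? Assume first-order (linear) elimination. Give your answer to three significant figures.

Vd(total) = 92 kg × 7.2 L/kg = 662.4 L
Concentration deficit ΔC = 11 − 7.8 = 3.200 mg/L
LD = Vd × ΔC / F = 662.4 × 3.200 / 0.55 = 3854 mg

3850 mg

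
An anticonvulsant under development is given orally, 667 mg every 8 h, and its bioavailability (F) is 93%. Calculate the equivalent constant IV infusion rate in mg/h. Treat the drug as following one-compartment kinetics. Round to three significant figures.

Equivalent systemic input: infusion rate = F·D/τ.
Rate = 0.93 × 667 / 8 = 77.54 mg/h

77.5 mg/h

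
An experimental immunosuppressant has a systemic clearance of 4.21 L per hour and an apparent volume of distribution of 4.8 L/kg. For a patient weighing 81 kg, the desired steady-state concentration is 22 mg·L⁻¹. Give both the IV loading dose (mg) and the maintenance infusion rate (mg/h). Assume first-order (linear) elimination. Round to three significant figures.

(a) 8550 mg; (b) 92.6 mg/h

Vd = 4.8 L/kg × 81 kg = 388.8 L
Loading dose = Vd × C = 388.8 × 22 = 8554 mg
Maintenance: replace elimination → rate = CL × Css = 4.210 × 22 = 92.62 mg/h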